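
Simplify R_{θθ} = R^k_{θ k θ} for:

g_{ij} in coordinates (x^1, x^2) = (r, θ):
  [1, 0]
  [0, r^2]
Non-zero Christoffel symbols (Γ^k_{ij} = Γ^k_{ji}):
Γ^r_{θ θ} = -r
Γ^θ_{r θ} = 1/r
R^r_{θ r θ} = ∂_r Γ^r_{θ θ} - ∂_θ Γ^r_{θ r} + Γ^r_{r m} Γ^m_{θ θ} - Γ^r_{θ m} Γ^m_{θ r}
  = (-1) - (0) + (0) - (-1) = 0
R^θ_{θ θ θ} = 0 (a repeated index in an antisymmetric pair)
R_{θθ} = R^r_{θ r θ} + R^θ_{θ θ θ} = (0) + (0) = 0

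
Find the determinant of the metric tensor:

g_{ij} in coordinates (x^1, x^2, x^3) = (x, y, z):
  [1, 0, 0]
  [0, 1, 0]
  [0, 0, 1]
Diagonal metric: det(g) = g_{11}·g_{22}·g_{33}
= (1)·(1)·(1)
det(g) = 1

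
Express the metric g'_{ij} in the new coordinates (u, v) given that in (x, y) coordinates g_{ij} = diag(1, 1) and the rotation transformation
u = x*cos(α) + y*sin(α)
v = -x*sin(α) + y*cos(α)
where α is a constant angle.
Invert the transformation: x = u*cos(α) - v*sin(α), y = u*sin(α) + v*cos(α)
g'_{ij} = (∂x^k/∂x'^i)(∂x^l/∂x'^j) g_{kl}; with g_{kl} = δ_{kl} this is Σ_k (∂x^k/∂x'^i)(∂x^k/∂x'^j).
Jacobian: ∂x/∂u = cos(α), ∂x/∂v = -sin(α), ∂y/∂u = sin(α), ∂y/∂v = cos(α)
g'_{uu} = (cos(α))(cos(α)) + (sin(α))(sin(α)) = 1
g'_{uv} = (cos(α))(-sin(α)) + (sin(α))(cos(α)) = 0
g'_{vv} = (-sin(α))(-sin(α)) + (cos(α))(cos(α)) = 1
g'_{ij} = diag(1, 1)
The Euclidean metric is invariant under rotations.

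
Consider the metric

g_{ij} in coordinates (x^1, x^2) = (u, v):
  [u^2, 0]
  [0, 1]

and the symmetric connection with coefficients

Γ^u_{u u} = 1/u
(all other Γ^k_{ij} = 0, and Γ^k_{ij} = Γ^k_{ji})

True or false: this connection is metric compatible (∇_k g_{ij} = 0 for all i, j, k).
Using ∇_k g_{ij} = ∂_k g_{ij} - Γ^m_{ki} g_{mj} - Γ^m_{kj} g_{im}:
e.g. ∇_u g_{uu} = (2*u) - (u) - (u) = 0
Every component ∇_k g_{ij} vanishes: the connection is metric compatible.
True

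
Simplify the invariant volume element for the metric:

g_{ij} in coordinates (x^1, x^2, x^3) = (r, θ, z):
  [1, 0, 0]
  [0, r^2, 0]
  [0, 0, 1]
det(g) = r^2
√|det(g)| = r
Volume element: dV = r dr dθ dz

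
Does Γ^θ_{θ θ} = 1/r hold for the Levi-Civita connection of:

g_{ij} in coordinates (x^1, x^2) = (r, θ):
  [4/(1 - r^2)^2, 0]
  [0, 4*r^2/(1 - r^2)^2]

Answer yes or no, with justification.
Γ^θ_{θ θ} = (1/2) g^{θθ} (∂_θ g_{θθ} + ∂_θ g_{θθ} - ∂_θ g_{θθ}) = (1/2)((1 - r^2)^2/(4*r^2))((0) + (0) - (0)) = 0
This differs from the proposed value 1/r.
No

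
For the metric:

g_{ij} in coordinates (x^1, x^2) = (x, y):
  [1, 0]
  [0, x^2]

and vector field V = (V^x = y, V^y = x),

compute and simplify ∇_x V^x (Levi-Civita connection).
Non-zero Christoffel symbols:
Γ^x_{y y} = -x
Γ^y_{x y} = 1/x
∇_x V^x = ∂_x V^x + Γ^x_{x j} V^j
  = (0) + (0)(y) + (0)(x)
  = 0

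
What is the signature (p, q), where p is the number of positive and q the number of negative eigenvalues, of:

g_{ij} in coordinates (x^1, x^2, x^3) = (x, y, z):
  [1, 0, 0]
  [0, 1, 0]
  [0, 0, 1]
The metric is diagonal, so its eigenvalues are the diagonal entries: 1, 1, 1 (at a generic point, where coordinate-dependent entries are positive).
3 positive, 0 negative.
(3, 0) - Riemannian (positive definite)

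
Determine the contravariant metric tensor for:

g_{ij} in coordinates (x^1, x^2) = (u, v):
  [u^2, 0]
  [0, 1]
The metric is diagonal, so g^{ij} is diagonal with entries 1/g_{ii}: diag(1/(u^2), 1).
g^{ij}:
  [1/u^2, 0]
  [0, 1]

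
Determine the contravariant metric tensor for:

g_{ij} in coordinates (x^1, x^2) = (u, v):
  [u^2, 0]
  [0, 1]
The metric is diagonal, so g^{ij} is diagonal with entries 1/g_{ii}: diag(1/(u^2), 1).
g^{ij}:
  [1/u^2, 0]
  [0, 1]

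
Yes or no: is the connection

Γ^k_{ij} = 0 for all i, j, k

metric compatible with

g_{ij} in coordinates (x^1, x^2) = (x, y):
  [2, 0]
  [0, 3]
Using ∇_k g_{ij} = ∂_k g_{ij} - Γ^m_{ki} g_{mj} - Γ^m_{kj} g_{im}:
e.g. ∇_x g_{yy} = (0) - (0) - (0) = 0
Every component ∇_k g_{ij} vanishes: the connection is metric compatible.
Yes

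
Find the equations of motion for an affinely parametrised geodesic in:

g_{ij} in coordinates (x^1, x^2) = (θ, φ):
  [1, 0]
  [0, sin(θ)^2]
Geodesic equation: d^2x^k/dλ^2 + Γ^k_{ij} (dx^i/dλ)(dx^j/dλ) = 0.
Non-zero Christoffel symbols:
Γ^θ_{φ φ} = -sin(2*θ)/2
Γ^φ_{θ φ} = 1/tan(θ)
Substituting (the symmetric pair Γ^k_{ij}, Γ^k_{ji} combines into a factor 2):
d^2θ/dλ^2 - (sin(2*θ)/2) (dφ/dλ)^2 = 0
d^2φ/dλ^2 + (2/tan(θ)) (dθ/dλ)(dφ/dλ) = 0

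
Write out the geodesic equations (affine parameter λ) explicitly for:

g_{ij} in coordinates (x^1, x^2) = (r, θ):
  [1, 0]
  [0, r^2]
Geodesic equation: d^2x^k/dλ^2 + Γ^k_{ij} (dx^i/dλ)(dx^j/dλ) = 0.
Non-zero Christoffel symbols:
Γ^r_{θ θ} = -r
Γ^θ_{r θ} = 1/r
Substituting (the symmetric pair Γ^k_{ij}, Γ^k_{ji} combines into a factor 2):
d^2r/dλ^2 - r (dθ/dλ)^2 = 0
d^2θ/dλ^2 + (2/r) (dr/dλ)(dθ/dλ) = 0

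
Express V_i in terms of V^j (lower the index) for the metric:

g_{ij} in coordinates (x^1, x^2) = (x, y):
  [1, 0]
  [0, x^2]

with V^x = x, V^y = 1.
V_i = g_{ij} V^j:
V_x = (1)(x) + (0)(1) = x
V_y = (0)(x) + (x^2)(1) = x^2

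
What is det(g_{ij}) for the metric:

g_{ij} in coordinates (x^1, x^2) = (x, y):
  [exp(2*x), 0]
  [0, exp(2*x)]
For a 2×2 metric: det(g) = g_{11}·g_{22} - g_{12}·g_{21}
= (exp(2*x))·(exp(2*x)) - (0)·(0)
= exp(4*x) - 0
det(g) = exp(4*x)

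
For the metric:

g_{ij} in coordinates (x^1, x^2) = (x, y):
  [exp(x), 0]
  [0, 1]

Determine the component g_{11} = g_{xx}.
With x^1 = x, x^2 = y, g_{11} = g_{xx} is the row-1, column-1 entry of the matrix.
g_{11} = exp(x)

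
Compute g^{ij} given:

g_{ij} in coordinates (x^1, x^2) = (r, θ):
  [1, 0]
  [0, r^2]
The metric is diagonal, so g^{ij} is diagonal with entries 1/g_{ii}: diag(1, 1/(r^2)).
g^{ij}:
  [1, 0]
  [0, 1/r^2]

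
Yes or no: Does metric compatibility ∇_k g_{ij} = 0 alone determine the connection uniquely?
One also needs vanishing torsion; metric compatibility plus torsion-freeness singles out the Levi-Civita connection.
No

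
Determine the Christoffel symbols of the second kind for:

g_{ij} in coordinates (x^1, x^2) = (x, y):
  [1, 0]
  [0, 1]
Using Γ^k_{ij} = (1/2) g^{km} (∂_i g_{mj} + ∂_j g_{mi} - ∂_m g_{ij}); the metric is diagonal, so only the m = k term contributes.
Every metric component is constant, so all ∂_m g_{ij} = 0 and every Christoffel symbol vanishes.
All Christoffel symbols are zero.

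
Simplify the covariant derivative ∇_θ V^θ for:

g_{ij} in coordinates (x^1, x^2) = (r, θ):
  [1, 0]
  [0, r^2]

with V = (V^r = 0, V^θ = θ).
Non-zero Christoffel symbols:
Γ^r_{θ θ} = -r
Γ^θ_{r θ} = 1/r
∇_θ V^θ = ∂_θ V^θ + Γ^θ_{θ j} V^j
  = (1) + (1/r)(0) + (0)(θ)
  = 1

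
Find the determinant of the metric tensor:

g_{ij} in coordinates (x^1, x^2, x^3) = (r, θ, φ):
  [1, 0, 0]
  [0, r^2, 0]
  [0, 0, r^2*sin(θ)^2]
Diagonal metric: det(g) = g_{11}·g_{22}·g_{33}
= (1)·(r^2)·(r^2*sin(θ)^2)
det(g) = r^4*sin(θ)^2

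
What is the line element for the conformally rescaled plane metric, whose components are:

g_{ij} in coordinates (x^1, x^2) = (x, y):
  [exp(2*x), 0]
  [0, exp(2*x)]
ds^2 = g_{ij} dx^i dx^j; only the non-zero components contribute.
ds^2 = exp(2*x) dx^2 + exp(2*x) dy^2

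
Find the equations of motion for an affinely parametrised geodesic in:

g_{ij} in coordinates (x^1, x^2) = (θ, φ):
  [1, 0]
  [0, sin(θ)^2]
Geodesic equation: d^2x^k/dλ^2 + Γ^k_{ij} (dx^i/dλ)(dx^j/dλ) = 0.
Non-zero Christoffel symbols:
Γ^θ_{φ φ} = -sin(2*θ)/2
Γ^φ_{θ φ} = 1/tan(θ)
Substituting (the symmetric pair Γ^k_{ij}, Γ^k_{ji} combines into a factor 2):
d^2θ/dλ^2 - (sin(2*θ)/2) (dφ/dλ)^2 = 0
d^2φ/dλ^2 + (2/tan(θ)) (dθ/dλ)(dφ/dλ) = 0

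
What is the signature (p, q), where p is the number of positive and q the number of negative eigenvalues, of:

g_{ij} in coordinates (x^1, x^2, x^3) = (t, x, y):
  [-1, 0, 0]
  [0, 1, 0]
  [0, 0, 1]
The metric is diagonal, so its eigenvalues are the diagonal entries: -1, 1, 1 (at a generic point, where coordinate-dependent entries are positive).
2 positive, 1 negative.
(2, 1) - Lorentzian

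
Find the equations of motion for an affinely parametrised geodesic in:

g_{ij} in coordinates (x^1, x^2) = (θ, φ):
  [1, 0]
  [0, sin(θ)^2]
Geodesic equation: d^2x^k/dλ^2 + Γ^k_{ij} (dx^i/dλ)(dx^j/dλ) = 0.
Non-zero Christoffel symbols:
Γ^θ_{φ φ} = -sin(2*θ)/2
Γ^φ_{θ φ} = 1/tan(θ)
Substituting (the symmetric pair Γ^k_{ij}, Γ^k_{ji} combines into a factor 2):
d^2θ/dλ^2 - (sin(2*θ)/2) (dφ/dλ)^2 = 0
d^2φ/dλ^2 + (2/tan(θ)) (dθ/dλ)(dφ/dλ) = 0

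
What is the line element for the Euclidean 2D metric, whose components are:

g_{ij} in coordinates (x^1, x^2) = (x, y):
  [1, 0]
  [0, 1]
ds^2 = g_{ij} dx^i dx^j; only the non-zero components contribute.
ds^2 = dx^2 + dy^2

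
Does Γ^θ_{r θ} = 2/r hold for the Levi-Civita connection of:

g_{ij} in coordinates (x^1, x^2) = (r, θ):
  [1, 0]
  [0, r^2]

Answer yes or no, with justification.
Γ^θ_{r θ} = (1/2) g^{θθ} (∂_r g_{θθ} + ∂_θ g_{θr} - ∂_θ g_{rθ}) = (1/2)(1/r^2)((2*r) + (0) - (0)) = 1/r
This differs from the proposed value 2/r.
No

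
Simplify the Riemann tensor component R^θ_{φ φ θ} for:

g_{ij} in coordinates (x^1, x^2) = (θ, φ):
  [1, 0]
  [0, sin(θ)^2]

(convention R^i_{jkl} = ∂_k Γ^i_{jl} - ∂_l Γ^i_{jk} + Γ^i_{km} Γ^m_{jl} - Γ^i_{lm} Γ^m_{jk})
Non-zero Christoffel symbols (Γ^k_{ij} = Γ^k_{ji}):
Γ^θ_{φ φ} = -sin(2*θ)/2
Γ^φ_{θ φ} = 1/tan(θ)
R^θ_{φ φ θ} = ∂_φ Γ^θ_{φ θ} - ∂_θ Γ^θ_{φ φ} + Γ^θ_{φ m} Γ^m_{φ θ} - Γ^θ_{θ m} Γ^m_{φ φ}
  = (0) - (-cos(2*θ)) + (-cos(θ)^2) - (0) = -sin(θ)^2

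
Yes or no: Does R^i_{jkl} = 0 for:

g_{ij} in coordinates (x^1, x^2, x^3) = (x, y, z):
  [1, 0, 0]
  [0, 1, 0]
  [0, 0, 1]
All metric components are constant, so every Christoffel symbol vanishes and R^i_{jkl} = 0.
Yes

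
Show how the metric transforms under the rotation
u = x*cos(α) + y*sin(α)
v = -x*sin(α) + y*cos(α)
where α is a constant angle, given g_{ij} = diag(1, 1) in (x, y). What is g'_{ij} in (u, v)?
Invert the transformation: x = u*cos(α) - v*sin(α), y = u*sin(α) + v*cos(α)
g'_{ij} = (∂x^k/∂x'^i)(∂x^l/∂x'^j) g_{kl}; with g_{kl} = δ_{kl} this is Σ_k (∂x^k/∂x'^i)(∂x^k/∂x'^j).
Jacobian: ∂x/∂u = cos(α), ∂x/∂v = -sin(α), ∂y/∂u = sin(α), ∂y/∂v = cos(α)
g'_{uu} = (cos(α))(cos(α)) + (sin(α))(sin(α)) = 1
g'_{uv} = (cos(α))(-sin(α)) + (sin(α))(cos(α)) = 0
g'_{vv} = (-sin(α))(-sin(α)) + (cos(α))(cos(α)) = 1
g'_{ij} = diag(1, 1)
The Euclidean metric is invariant under rotations.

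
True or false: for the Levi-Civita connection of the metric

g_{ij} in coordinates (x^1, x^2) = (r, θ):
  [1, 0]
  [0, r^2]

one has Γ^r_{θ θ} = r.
Γ^r_{θ θ} = (1/2) g^{rr} (∂_θ g_{rθ} + ∂_θ g_{rθ} - ∂_r g_{θθ}) = (1/2)(1)((0) + (0) - (2*r)) = -r
This differs from the proposed value r.
False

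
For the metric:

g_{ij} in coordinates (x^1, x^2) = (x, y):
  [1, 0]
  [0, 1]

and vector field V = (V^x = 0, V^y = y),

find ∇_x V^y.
All Christoffel symbols are zero.
∇_x V^y = ∂_x V^y + Γ^y_{x j} V^j
  = (0) + (0)(0) + (0)(y)
  = 0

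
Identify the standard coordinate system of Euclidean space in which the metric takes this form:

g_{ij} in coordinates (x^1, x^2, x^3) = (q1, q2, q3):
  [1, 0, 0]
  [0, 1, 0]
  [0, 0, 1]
All components are constant and the metric is the identity, i.e. orthonormal rectilinear coordinates.
Cartesian (3D) coordinates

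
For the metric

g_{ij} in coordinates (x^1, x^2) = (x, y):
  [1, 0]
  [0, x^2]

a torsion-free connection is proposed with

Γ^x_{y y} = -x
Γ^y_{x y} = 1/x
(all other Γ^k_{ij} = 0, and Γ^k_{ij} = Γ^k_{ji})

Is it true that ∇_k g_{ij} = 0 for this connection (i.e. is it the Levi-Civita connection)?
Using ∇_k g_{ij} = ∂_k g_{ij} - Γ^m_{ki} g_{mj} - Γ^m_{kj} g_{im}:
e.g. ∇_x g_{yy} = (2*x) - (x) - (x) = 0
Every component ∇_k g_{ij} vanishes: the connection is metric compatible.
Yes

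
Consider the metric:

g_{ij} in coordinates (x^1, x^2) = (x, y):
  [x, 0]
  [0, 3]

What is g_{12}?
With x^1 = x, x^2 = y, g_{12} = g_{xy} is the row-1, column-2 entry of the matrix.
g_{12} = 0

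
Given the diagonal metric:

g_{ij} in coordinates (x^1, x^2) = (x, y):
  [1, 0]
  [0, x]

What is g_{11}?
With x^1 = x, x^2 = y, g_{11} = g_{xx} is the row-1, column-1 entry of the matrix.
g_{11} = 1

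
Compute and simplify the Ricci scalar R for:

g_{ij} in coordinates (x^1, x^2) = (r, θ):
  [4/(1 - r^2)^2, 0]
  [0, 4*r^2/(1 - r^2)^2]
Non-zero Christoffel symbols (Γ^k_{ij} = Γ^k_{ji}):
Γ^r_{r r} = 2*r/(1 - r^2)
Γ^r_{θ θ} = (r^3 + r)/(r^2 - 1)
Γ^θ_{r θ} = (-r^2 - 1)/(r^3 - r)
Ricci tensor (R_{ij} = R^k_{ikj}): R_{rr} = -4/(r^2 - 1)^2, R_{rθ} = 0, R_{θθ} = -4*r^2/(r^2 - 1)^2
Inverse metric: g^{rr} = (1 - r^2)^2/4, g^{θθ} = (1 - r^2)^2/(4*r^2)
R = g^{ij} R_{ij} = ((1 - r^2)^2/4)(-4/(r^2 - 1)^2) + ((1 - r^2)^2/(4*r^2))(-4*r^2/(r^2 - 1)^2) = -2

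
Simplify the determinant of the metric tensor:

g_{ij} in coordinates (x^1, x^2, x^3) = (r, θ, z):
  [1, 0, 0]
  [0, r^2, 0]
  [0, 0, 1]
Diagonal metric: det(g) = g_{11}·g_{22}·g_{33}
= (1)·(r^2)·(1)
det(g) = r^2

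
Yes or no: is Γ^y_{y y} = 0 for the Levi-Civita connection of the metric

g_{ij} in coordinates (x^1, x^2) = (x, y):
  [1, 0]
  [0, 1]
Γ^y_{y y} = (1/2) g^{yy} (∂_y g_{yy} + ∂_y g_{yy} - ∂_y g_{yy}) = (1/2)(1)((0) + (0) - (0)) = 0
This equals the proposed value 0.
Yes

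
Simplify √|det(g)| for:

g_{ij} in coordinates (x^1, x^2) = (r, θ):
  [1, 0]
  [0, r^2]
det(g) = r^2
√|det(g)| = r
Volume element: dV = r dr dθ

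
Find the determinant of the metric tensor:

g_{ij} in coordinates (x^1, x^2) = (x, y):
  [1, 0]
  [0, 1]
For a 2×2 metric: det(g) = g_{11}·g_{22} - g_{12}·g_{21}
= (1)·(1) - (0)·(0)
= 1 - 0
det(g) = 1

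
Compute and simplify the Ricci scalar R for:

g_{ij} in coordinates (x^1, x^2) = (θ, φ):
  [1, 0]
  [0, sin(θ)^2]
Non-zero Christoffel symbols (Γ^k_{ij} = Γ^k_{ji}):
Γ^θ_{φ φ} = -sin(2*θ)/2
Γ^φ_{θ φ} = 1/tan(θ)
Ricci tensor (R_{ij} = R^k_{ikj}): R_{θθ} = 1, R_{θφ} = 0, R_{φφ} = sin(θ)^2
Inverse metric: g^{θθ} = 1, g^{φφ} = 1/sin(θ)^2
R = g^{ij} R_{ij} = (1)(1) + (1/sin(θ)^2)(sin(θ)^2) = 2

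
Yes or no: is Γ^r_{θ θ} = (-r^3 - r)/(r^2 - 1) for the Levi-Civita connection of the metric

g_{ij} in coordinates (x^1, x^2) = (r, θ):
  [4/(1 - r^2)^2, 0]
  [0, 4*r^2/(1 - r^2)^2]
Γ^r_{θ θ} = (1/2) g^{rr} (∂_θ g_{rθ} + ∂_θ g_{rθ} - ∂_r g_{θθ}) = (1/2)((1 - r^2)^2/4)((0) + (0) - (-8*(r^3 + r)/(r^2 - 1)^3)) = (r^3 + r)/(r^2 - 1)
This differs from the proposed value (-r^3 - r)/(r^2 - 1).
No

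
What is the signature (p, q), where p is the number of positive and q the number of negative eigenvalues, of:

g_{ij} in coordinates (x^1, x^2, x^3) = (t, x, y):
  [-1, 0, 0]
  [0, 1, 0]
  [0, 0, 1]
The metric is diagonal, so its eigenvalues are the diagonal entries: -1, 1, 1 (at a generic point, where coordinate-dependent entries are positive).
2 positive, 1 negative.
(2, 1) - Lorentzian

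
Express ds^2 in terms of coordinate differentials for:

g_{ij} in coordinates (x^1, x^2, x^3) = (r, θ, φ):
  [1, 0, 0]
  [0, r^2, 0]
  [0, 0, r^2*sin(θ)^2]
ds^2 = g_{ij} dx^i dx^j; only the non-zero components contribute.
ds^2 = dr^2 + r^2 dθ^2 + r^2*sin(θ)^2 dφ^2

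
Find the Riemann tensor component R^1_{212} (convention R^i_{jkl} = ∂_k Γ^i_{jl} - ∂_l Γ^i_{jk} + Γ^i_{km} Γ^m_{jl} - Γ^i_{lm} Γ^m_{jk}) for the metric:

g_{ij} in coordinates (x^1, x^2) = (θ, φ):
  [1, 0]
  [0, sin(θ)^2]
Non-zero Christoffel symbols (Γ^k_{ij} = Γ^k_{ji}):
Γ^θ_{φ φ} = -sin(2*θ)/2
Γ^φ_{θ φ} = 1/tan(θ)
R^θ_{φ θ φ} = ∂_θ Γ^θ_{φ φ} - ∂_φ Γ^θ_{φ θ} + Γ^θ_{θ m} Γ^m_{φ φ} - Γ^θ_{φ m} Γ^m_{φ θ}
  = (-cos(2*θ)) - (0) + (0) - (-cos(θ)^2) = sin(θ)^2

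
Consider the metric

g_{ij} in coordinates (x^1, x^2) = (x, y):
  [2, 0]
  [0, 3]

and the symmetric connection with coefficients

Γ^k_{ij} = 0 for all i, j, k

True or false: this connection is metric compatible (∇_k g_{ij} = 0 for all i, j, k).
Using ∇_k g_{ij} = ∂_k g_{ij} - Γ^m_{ki} g_{mj} - Γ^m_{kj} g_{im}:
e.g. ∇_y g_{xx} = (0) - (0) - (0) = 0
Every component ∇_k g_{ij} vanishes: the connection is metric compatible.
True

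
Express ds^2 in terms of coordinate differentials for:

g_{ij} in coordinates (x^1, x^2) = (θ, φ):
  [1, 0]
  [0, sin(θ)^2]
ds^2 = g_{ij} dx^i dx^j; only the non-zero components contribute.
ds^2 = dθ^2 + sin(θ)^2 dφ^2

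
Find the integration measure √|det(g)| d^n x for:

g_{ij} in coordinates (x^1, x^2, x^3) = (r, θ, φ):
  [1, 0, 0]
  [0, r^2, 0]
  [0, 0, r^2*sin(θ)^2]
det(g) = r^4*sin(θ)^2
√|det(g)| = r^2*sin(θ) (taking 0 < θ < π so that |sin(θ)| = sin(θ))
Volume element: dV = r^2*sin(θ) dr dθ dφ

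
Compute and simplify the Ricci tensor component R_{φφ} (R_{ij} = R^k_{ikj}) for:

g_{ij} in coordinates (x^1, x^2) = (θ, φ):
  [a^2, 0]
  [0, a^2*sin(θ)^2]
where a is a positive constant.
Non-zero Christoffel symbols (Γ^k_{ij} = Γ^k_{ji}):
Γ^θ_{φ φ} = -sin(2*θ)/2
Γ^φ_{θ φ} = 1/tan(θ)
R^θ_{φ θ φ} = ∂_θ Γ^θ_{φ φ} - ∂_φ Γ^θ_{φ θ} + Γ^θ_{θ m} Γ^m_{φ φ} - Γ^θ_{φ m} Γ^m_{φ θ}
  = (-cos(2*θ)) - (0) + (0) - (-cos(θ)^2) = sin(θ)^2
R^φ_{φ φ φ} = 0 (a repeated index in an antisymmetric pair)
R_{φφ} = R^θ_{φ θ φ} + R^φ_{φ φ φ} = (sin(θ)^2) + (0) = sin(θ)^2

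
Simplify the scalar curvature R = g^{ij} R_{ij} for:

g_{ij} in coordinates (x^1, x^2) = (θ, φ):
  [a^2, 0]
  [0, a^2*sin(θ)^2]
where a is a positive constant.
Non-zero Christoffel symbols (Γ^k_{ij} = Γ^k_{ji}):
Γ^θ_{φ φ} = -sin(2*θ)/2
Γ^φ_{θ φ} = 1/tan(θ)
Ricci tensor (R_{ij} = R^k_{ikj}): R_{θθ} = 1, R_{θφ} = 0, R_{φφ} = sin(θ)^2
Inverse metric: g^{θθ} = 1/a^2, g^{φφ} = 1/(a^2*sin(θ)^2)
R = g^{ij} R_{ij} = (1/a^2)(1) + (1/(a^2*sin(θ)^2))(sin(θ)^2) = 2/a^2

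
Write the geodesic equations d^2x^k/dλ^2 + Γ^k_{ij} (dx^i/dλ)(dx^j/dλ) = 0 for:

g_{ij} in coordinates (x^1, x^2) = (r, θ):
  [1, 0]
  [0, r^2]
Geodesic equation: d^2x^k/dλ^2 + Γ^k_{ij} (dx^i/dλ)(dx^j/dλ) = 0.
Non-zero Christoffel symbols:
Γ^r_{θ θ} = -r
Γ^θ_{r θ} = 1/r
Substituting (the symmetric pair Γ^k_{ij}, Γ^k_{ji} combines into a factor 2):
d^2r/dλ^2 - r (dθ/dλ)^2 = 0
d^2θ/dλ^2 + (2/r) (dr/dλ)(dθ/dλ) = 0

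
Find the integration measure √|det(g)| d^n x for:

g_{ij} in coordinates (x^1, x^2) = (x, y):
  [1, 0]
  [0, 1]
det(g) = 1
√|det(g)| = 1
Volume element: dV = 1 dx dy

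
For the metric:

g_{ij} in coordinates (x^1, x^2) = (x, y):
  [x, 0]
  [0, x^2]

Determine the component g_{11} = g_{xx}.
With x^1 = x, x^2 = y, g_{11} = g_{xx} is the row-1, column-1 entry of the matrix.
g_{11} = x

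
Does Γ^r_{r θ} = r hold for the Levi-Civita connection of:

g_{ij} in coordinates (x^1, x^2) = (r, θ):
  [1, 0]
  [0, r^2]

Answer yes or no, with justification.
Γ^r_{r θ} = (1/2) g^{rr} (∂_r g_{rθ} + ∂_θ g_{rr} - ∂_r g_{rθ}) = (1/2)(1)((0) + (0) - (0)) = 0
This differs from the proposed value r.
No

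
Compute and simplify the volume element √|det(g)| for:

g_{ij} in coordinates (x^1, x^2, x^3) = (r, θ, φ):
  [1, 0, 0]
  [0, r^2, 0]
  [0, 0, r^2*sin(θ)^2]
det(g) = r^4*sin(θ)^2
√|det(g)| = r^2*sin(θ) (taking 0 < θ < π so that |sin(θ)| = sin(θ))
Volume element: dV = r^2*sin(θ) dr dθ dφ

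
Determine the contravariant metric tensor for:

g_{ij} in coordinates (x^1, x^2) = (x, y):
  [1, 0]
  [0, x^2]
The metric is diagonal, so g^{ij} is diagonal with entries 1/g_{ii}: diag(1, 1/(x^2)).
g^{ij}:
  [1, 0]
  [0, 1/x^2]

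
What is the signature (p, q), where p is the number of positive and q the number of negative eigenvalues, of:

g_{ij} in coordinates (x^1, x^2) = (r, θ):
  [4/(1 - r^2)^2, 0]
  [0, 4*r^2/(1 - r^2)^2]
The metric is diagonal, so its eigenvalues are the diagonal entries: 4/(1 - r^2)^2, 4*r^2/(1 - r^2)^2 (at a generic point, where coordinate-dependent entries are positive).
2 positive, 0 negative.
(2, 0) - Riemannian (positive definite)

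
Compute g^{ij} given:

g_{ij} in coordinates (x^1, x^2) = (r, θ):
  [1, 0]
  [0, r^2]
The metric is diagonal, so g^{ij} is diagonal with entries 1/g_{ii}: diag(1, 1/(r^2)).
g^{ij}:
  [1, 0]
  [0, 1/r^2]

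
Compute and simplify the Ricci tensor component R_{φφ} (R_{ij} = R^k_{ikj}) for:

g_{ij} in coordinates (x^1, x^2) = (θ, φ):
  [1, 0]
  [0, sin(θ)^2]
Non-zero Christoffel symbols (Γ^k_{ij} = Γ^k_{ji}):
Γ^θ_{φ φ} = -sin(2*θ)/2
Γ^φ_{θ φ} = 1/tan(θ)
R^θ_{φ θ φ} = ∂_θ Γ^θ_{φ φ} - ∂_φ Γ^θ_{φ θ} + Γ^θ_{θ m} Γ^m_{φ φ} - Γ^θ_{φ m} Γ^m_{φ θ}
  = (-cos(2*θ)) - (0) + (0) - (-cos(θ)^2) = sin(θ)^2
R^φ_{φ φ φ} = 0 (a repeated index in an antisymmetric pair)
R_{φφ} = R^θ_{φ θ φ} + R^φ_{φ φ φ} = (sin(θ)^2) + (0) = sin(θ)^2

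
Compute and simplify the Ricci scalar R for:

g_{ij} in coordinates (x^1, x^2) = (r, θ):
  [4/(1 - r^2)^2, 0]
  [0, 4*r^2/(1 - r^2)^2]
Non-zero Christoffel symbols (Γ^k_{ij} = Γ^k_{ji}):
Γ^r_{r r} = 2*r/(1 - r^2)
Γ^r_{θ θ} = (r^3 + r)/(r^2 - 1)
Γ^θ_{r θ} = (-r^2 - 1)/(r^3 - r)
Ricci tensor (R_{ij} = R^k_{ikj}): R_{rr} = -4/(r^2 - 1)^2, R_{rθ} = 0, R_{θθ} = -4*r^2/(r^2 - 1)^2
Inverse metric: g^{rr} = (1 - r^2)^2/4, g^{θθ} = (1 - r^2)^2/(4*r^2)
R = g^{ij} R_{ij} = ((1 - r^2)^2/4)(-4/(r^2 - 1)^2) + ((1 - r^2)^2/(4*r^2))(-4*r^2/(r^2 - 1)^2) = -2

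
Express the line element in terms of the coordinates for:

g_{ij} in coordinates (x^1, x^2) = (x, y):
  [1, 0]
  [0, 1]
ds^2 = g_{ij} dx^i dx^j; only the non-zero components contribute.
ds^2 = dx^2 + dy^2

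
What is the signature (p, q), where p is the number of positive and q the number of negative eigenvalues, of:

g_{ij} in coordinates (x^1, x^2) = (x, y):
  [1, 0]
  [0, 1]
The metric is diagonal, so its eigenvalues are the diagonal entries: 1, 1 (at a generic point, where coordinate-dependent entries are positive).
2 positive, 0 negative.
(2, 0) - Riemannian (positive definite)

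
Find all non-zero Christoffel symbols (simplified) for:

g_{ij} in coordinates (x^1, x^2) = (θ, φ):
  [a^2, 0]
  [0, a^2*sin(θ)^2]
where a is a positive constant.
Using Γ^k_{ij} = (1/2) g^{km} (∂_i g_{mj} + ∂_j g_{mi} - ∂_m g_{ij}); the metric is diagonal, so only the m = k term contributes.
Non-zero symbols (using the symmetry Γ^k_{ij} = Γ^k_{ji}):
Γ^θ_{φ φ} = (1/2) g^{θθ} (∂_φ g_{θφ} + ∂_φ g_{θφ} - ∂_θ g_{φφ}) = (1/2)(1/a^2)((0) + (0) - (a^2*sin(2*θ))) = -sin(2*θ)/2
Γ^φ_{θ φ} = (1/2) g^{φφ} (∂_θ g_{φφ} + ∂_φ g_{φθ} - ∂_φ g_{θφ}) = (1/2)(1/(a^2*sin(θ)^2))((a^2*sin(2*θ)) + (0) - (0)) = 1/tan(θ)
All other Christoffel symbols are zero.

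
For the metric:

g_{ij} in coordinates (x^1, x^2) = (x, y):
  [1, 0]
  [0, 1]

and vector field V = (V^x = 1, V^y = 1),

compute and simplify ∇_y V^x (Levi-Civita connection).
All Christoffel symbols are zero.
∇_y V^x = ∂_y V^x + Γ^x_{y j} V^j
  = (0) + (0)(1) + (0)(1)
  = 0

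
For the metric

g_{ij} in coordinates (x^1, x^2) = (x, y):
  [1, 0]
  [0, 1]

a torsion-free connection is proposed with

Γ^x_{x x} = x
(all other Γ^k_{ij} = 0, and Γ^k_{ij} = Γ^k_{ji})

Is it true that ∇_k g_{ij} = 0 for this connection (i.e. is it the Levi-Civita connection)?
Using ∇_k g_{ij} = ∂_k g_{ij} - Γ^m_{ki} g_{mj} - Γ^m_{kj} g_{im}:
∇_x g_{xx} = (0) - (x) - (x) = -2*x ≠ 0
So the connection is not metric compatible (it is not the Levi-Civita connection).
No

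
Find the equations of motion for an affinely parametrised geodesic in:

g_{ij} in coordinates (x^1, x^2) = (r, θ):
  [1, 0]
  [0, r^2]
Geodesic equation: d^2x^k/dλ^2 + Γ^k_{ij} (dx^i/dλ)(dx^j/dλ) = 0.
Non-zero Christoffel symbols:
Γ^r_{θ θ} = -r
Γ^θ_{r θ} = 1/r
Substituting (the symmetric pair Γ^k_{ij}, Γ^k_{ji} combines into a factor 2):
d^2r/dλ^2 - r (dθ/dλ)^2 = 0
d^2θ/dλ^2 + (2/r) (dr/dλ)(dθ/dλ) = 0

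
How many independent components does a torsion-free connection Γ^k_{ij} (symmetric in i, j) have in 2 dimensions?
Γ^k_{ij} has n choices for the upper index and n(n+1)/2 independent symmetric lower index pairs.
Total = 2 × 2×3/2 = 2 × 3 = 6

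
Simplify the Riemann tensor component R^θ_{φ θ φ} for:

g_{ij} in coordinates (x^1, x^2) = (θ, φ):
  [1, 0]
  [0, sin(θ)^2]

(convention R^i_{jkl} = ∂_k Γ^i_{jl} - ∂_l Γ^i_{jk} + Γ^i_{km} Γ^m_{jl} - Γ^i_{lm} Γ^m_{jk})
Non-zero Christoffel symbols (Γ^k_{ij} = Γ^k_{ji}):
Γ^θ_{φ φ} = -sin(2*θ)/2
Γ^φ_{θ φ} = 1/tan(θ)
R^θ_{φ θ φ} = ∂_θ Γ^θ_{φ φ} - ∂_φ Γ^θ_{φ θ} + Γ^θ_{θ m} Γ^m_{φ φ} - Γ^θ_{φ m} Γ^m_{φ θ}
  = (-cos(2*θ)) - (0) + (0) - (-cos(θ)^2) = sin(θ)^2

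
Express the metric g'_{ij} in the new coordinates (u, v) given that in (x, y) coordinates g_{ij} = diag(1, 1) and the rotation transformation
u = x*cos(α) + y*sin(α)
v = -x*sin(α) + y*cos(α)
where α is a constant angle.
Invert the transformation: x = u*cos(α) - v*sin(α), y = u*sin(α) + v*cos(α)
g'_{ij} = (∂x^k/∂x'^i)(∂x^l/∂x'^j) g_{kl}; with g_{kl} = δ_{kl} this is Σ_k (∂x^k/∂x'^i)(∂x^k/∂x'^j).
Jacobian: ∂x/∂u = cos(α), ∂x/∂v = -sin(α), ∂y/∂u = sin(α), ∂y/∂v = cos(α)
g'_{uu} = (cos(α))(cos(α)) + (sin(α))(sin(α)) = 1
g'_{uv} = (cos(α))(-sin(α)) + (sin(α))(cos(α)) = 0
g'_{vv} = (-sin(α))(-sin(α)) + (cos(α))(cos(α)) = 1
g'_{ij} = diag(1, 1)
The Euclidean metric is invariant under rotations.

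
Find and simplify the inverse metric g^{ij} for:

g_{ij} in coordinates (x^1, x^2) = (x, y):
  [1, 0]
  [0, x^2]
The metric is diagonal, so g^{ij} is diagonal with entries 1/g_{ii}: diag(1, 1/(x^2)).
g^{ij}:
  [1, 0]
  [0, 1/x^2]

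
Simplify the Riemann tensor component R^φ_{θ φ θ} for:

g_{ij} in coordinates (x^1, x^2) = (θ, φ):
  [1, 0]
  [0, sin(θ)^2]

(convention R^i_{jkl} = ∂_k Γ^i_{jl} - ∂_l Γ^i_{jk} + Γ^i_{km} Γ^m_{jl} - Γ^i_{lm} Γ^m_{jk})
Non-zero Christoffel symbols (Γ^k_{ij} = Γ^k_{ji}):
Γ^θ_{φ φ} = -sin(2*θ)/2
Γ^φ_{θ φ} = 1/tan(θ)
R^φ_{θ φ θ} = ∂_φ Γ^φ_{θ θ} - ∂_θ Γ^φ_{θ φ} + Γ^φ_{φ m} Γ^m_{θ θ} - Γ^φ_{θ m} Γ^m_{θ φ}
  = (0) - (-1/sin(θ)^2) + (0) - (1/tan(θ)^2) = 1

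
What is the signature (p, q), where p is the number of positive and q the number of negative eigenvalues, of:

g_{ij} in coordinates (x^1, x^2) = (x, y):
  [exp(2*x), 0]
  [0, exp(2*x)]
The metric is diagonal, so its eigenvalues are the diagonal entries: exp(2*x), exp(2*x) (at a generic point, where coordinate-dependent entries are positive).
2 positive, 0 negative.
(2, 0) - Riemannian (positive definite)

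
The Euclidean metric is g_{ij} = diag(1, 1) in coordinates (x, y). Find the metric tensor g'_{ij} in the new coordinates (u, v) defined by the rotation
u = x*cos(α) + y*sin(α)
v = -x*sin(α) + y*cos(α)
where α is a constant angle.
Invert the transformation: x = u*cos(α) - v*sin(α), y = u*sin(α) + v*cos(α)
g'_{ij} = (∂x^k/∂x'^i)(∂x^l/∂x'^j) g_{kl}; with g_{kl} = δ_{kl} this is Σ_k (∂x^k/∂x'^i)(∂x^k/∂x'^j).
Jacobian: ∂x/∂u = cos(α), ∂x/∂v = -sin(α), ∂y/∂u = sin(α), ∂y/∂v = cos(α)
g'_{uu} = (cos(α))(cos(α)) + (sin(α))(sin(α)) = 1
g'_{uv} = (cos(α))(-sin(α)) + (sin(α))(cos(α)) = 0
g'_{vv} = (-sin(α))(-sin(α)) + (cos(α))(cos(α)) = 1
g'_{ij} = diag(1, 1)
The Euclidean metric is invariant under rotations.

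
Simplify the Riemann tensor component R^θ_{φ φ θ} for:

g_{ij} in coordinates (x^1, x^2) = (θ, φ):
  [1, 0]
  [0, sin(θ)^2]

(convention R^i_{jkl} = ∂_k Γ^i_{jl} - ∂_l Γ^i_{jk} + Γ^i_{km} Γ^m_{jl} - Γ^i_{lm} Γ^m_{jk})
Non-zero Christoffel symbols (Γ^k_{ij} = Γ^k_{ji}):
Γ^θ_{φ φ} = -sin(2*θ)/2
Γ^φ_{θ φ} = 1/tan(θ)
R^θ_{φ φ θ} = ∂_φ Γ^θ_{φ θ} - ∂_θ Γ^θ_{φ φ} + Γ^θ_{φ m} Γ^m_{φ θ} - Γ^θ_{θ m} Γ^m_{φ φ}
  = (0) - (-cos(2*θ)) + (-cos(θ)^2) - (0) = -sin(θ)^2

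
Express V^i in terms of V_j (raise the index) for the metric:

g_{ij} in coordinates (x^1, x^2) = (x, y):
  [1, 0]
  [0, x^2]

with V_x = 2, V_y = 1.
Inverse metric (diagonal): g^{xx} = 1, g^{yy} = 1/x^2
V^i = g^{ij} V_j:
V^x = (1)(2) + (0)(1) = 2
V^y = (0)(2) + (1/x^2)(1) = 1/x^2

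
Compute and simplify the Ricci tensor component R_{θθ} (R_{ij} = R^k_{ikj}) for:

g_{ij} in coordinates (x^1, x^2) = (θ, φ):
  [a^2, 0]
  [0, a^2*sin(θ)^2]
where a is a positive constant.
Non-zero Christoffel symbols (Γ^k_{ij} = Γ^k_{ji}):
Γ^θ_{φ φ} = -sin(2*θ)/2
Γ^φ_{θ φ} = 1/tan(θ)
R^θ_{θ θ θ} = 0 (a repeated index in an antisymmetric pair)
R^φ_{θ φ θ} = ∂_φ Γ^φ_{θ θ} - ∂_θ Γ^φ_{θ φ} + Γ^φ_{φ m} Γ^m_{θ θ} - Γ^φ_{θ m} Γ^m_{θ φ}
  = (0) - (-1/sin(θ)^2) + (0) - (1/tan(θ)^2) = 1
R_{θθ} = R^θ_{θ θ θ} + R^φ_{θ φ θ} = (0) + (1) = 1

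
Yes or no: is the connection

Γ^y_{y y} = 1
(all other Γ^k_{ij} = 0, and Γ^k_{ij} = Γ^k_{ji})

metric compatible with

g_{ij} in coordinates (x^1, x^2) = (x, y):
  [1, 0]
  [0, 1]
Using ∇_k g_{ij} = ∂_k g_{ij} - Γ^m_{ki} g_{mj} - Γ^m_{kj} g_{im}:
∇_y g_{yy} = (0) - (1) - (1) = -2 ≠ 0
So the connection is not metric compatible (it is not the Levi-Civita connection).
No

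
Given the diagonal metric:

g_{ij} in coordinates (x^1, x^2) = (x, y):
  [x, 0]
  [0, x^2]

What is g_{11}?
With x^1 = x, x^2 = y, g_{11} = g_{xx} is the row-1, column-1 entry of the matrix.
g_{11} = x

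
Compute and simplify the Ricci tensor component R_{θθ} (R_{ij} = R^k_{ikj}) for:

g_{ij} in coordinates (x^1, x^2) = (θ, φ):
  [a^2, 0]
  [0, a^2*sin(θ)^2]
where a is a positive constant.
Non-zero Christoffel symbols (Γ^k_{ij} = Γ^k_{ji}):
Γ^θ_{φ φ} = -sin(2*θ)/2
Γ^φ_{θ φ} = 1/tan(θ)
R^θ_{θ θ θ} = 0 (a repeated index in an antisymmetric pair)
R^φ_{θ φ θ} = ∂_φ Γ^φ_{θ θ} - ∂_θ Γ^φ_{θ φ} + Γ^φ_{φ m} Γ^m_{θ θ} - Γ^φ_{θ m} Γ^m_{θ φ}
  = (0) - (-1/sin(θ)^2) + (0) - (1/tan(θ)^2) = 1
R_{θθ} = R^θ_{θ θ θ} + R^φ_{θ φ θ} = (0) + (1) = 1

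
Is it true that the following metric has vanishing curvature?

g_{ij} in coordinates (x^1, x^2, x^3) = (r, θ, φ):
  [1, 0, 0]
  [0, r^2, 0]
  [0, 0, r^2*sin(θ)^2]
Non-zero Christoffel symbols:
Γ^r_{θ θ} = -r
Γ^r_{φ φ} = -r*sin(θ)^2
Γ^θ_{r θ} = 1/r
Γ^θ_{φ φ} = -sin(2*θ)/2
Γ^φ_{r φ} = 1/r
Γ^φ_{θ φ} = 1/tan(θ)
Ricci tensor: R_{rr} = 0, R_{rθ} = 0, R_{rφ} = 0, R_{θθ} = 0, R_{θφ} = 0, R_{φφ} = 0
All R_{ij} vanish; in 3 dimensions the Riemann tensor is fully determined by the Ricci tensor, so R^i_{jkl} = 0: the metric is flat (curvilinear coordinates on flat space).
Yes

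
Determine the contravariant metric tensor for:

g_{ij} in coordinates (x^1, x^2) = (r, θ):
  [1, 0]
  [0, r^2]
The metric is diagonal, so g^{ij} is diagonal with entries 1/g_{ii}: diag(1, 1/(r^2)).
g^{ij}:
  [1, 0]
  [0, 1/r^2]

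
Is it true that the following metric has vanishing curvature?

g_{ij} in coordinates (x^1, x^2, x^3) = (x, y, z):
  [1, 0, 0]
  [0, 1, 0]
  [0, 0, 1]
All metric components are constant, so every Christoffel symbol vanishes and R^i_{jkl} = 0.
Yes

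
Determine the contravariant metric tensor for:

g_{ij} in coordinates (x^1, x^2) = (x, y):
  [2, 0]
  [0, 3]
The metric is diagonal, so g^{ij} is diagonal with entries 1/g_{ii}: diag(1/2, 1/3).
g^{ij}:
  [1/2, 0]
  [0, 1/3]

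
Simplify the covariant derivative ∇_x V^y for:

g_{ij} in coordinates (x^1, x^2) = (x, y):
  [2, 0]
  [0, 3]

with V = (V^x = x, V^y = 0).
All Christoffel symbols are zero.
∇_x V^y = ∂_x V^y + Γ^y_{x j} V^j
  = (0) + (0)(x) + (0)(0)
  = 0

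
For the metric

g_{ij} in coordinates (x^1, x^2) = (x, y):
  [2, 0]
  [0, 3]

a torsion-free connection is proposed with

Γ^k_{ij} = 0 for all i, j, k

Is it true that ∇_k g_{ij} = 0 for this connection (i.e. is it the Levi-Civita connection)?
Using ∇_k g_{ij} = ∂_k g_{ij} - Γ^m_{ki} g_{mj} - Γ^m_{kj} g_{im}:
e.g. ∇_x g_{yy} = (0) - (0) - (0) = 0
Every component ∇_k g_{ij} vanishes: the connection is metric compatible.
Yes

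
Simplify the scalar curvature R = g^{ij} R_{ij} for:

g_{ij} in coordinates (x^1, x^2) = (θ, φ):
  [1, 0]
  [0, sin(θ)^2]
Non-zero Christoffel symbols (Γ^k_{ij} = Γ^k_{ji}):
Γ^θ_{φ φ} = -sin(2*θ)/2
Γ^φ_{θ φ} = 1/tan(θ)
Ricci tensor (R_{ij} = R^k_{ikj}): R_{θθ} = 1, R_{θφ} = 0, R_{φφ} = sin(θ)^2
Inverse metric: g^{θθ} = 1, g^{φφ} = 1/sin(θ)^2
R = g^{ij} R_{ij} = (1)(1) + (1/sin(θ)^2)(sin(θ)^2) = 2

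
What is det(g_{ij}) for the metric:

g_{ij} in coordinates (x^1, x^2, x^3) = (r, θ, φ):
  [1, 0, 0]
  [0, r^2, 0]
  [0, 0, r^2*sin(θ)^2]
Diagonal metric: det(g) = g_{11}·g_{22}·g_{33}
= (1)·(r^2)·(r^2*sin(θ)^2)
det(g) = r^4*sin(θ)^2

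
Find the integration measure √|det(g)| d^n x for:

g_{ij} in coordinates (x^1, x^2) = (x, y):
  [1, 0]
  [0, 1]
det(g) = 1
√|det(g)| = 1
Volume element: dV = 1 dx dy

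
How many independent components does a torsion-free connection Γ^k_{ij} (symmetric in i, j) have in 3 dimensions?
Γ^k_{ij} has n choices for the upper index and n(n+1)/2 independent symmetric lower index pairs.
Total = 3 × 3×4/2 = 3 × 6 = 18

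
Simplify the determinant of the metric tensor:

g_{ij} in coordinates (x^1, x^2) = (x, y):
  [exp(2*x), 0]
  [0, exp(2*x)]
For a 2×2 metric: det(g) = g_{11}·g_{22} - g_{12}·g_{21}
= (exp(2*x))·(exp(2*x)) - (0)·(0)
= exp(4*x) - 0
det(g) = exp(4*x)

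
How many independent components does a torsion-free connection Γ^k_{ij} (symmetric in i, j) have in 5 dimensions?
Γ^k_{ij} has n choices for the upper index and n(n+1)/2 independent symmetric lower index pairs.
Total = 5 × 5×6/2 = 5 × 15 = 75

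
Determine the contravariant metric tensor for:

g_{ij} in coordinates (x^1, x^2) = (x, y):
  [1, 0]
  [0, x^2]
The metric is diagonal, so g^{ij} is diagonal with entries 1/g_{ii}: diag(1, 1/(x^2)).
g^{ij}:
  [1, 0]
  [0, 1/x^2]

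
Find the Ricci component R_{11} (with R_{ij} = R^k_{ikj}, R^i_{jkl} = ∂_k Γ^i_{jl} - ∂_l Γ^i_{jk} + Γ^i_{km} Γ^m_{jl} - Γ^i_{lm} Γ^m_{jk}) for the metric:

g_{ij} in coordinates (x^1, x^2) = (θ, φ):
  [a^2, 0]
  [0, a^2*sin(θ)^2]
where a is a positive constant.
Non-zero Christoffel symbols (Γ^k_{ij} = Γ^k_{ji}):
Γ^θ_{φ φ} = -sin(2*θ)/2
Γ^φ_{θ φ} = 1/tan(θ)
R^θ_{θ θ θ} = 0 (a repeated index in an antisymmetric pair)
R^φ_{θ φ θ} = ∂_φ Γ^φ_{θ θ} - ∂_θ Γ^φ_{θ φ} + Γ^φ_{φ m} Γ^m_{θ θ} - Γ^φ_{θ m} Γ^m_{θ φ}
  = (0) - (-1/sin(θ)^2) + (0) - (1/tan(θ)^2) = 1
R_{θθ} = R^θ_{θ θ θ} + R^φ_{θ φ θ} = (0) + (1) = 1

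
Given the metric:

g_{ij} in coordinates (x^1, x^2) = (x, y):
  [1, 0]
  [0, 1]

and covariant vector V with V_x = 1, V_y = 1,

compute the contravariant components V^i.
Inverse metric (diagonal): g^{xx} = 1, g^{yy} = 1
V^i = g^{ij} V_j:
V^x = (1)(1) + (0)(1) = 1
V^y = (0)(1) + (1)(1) = 1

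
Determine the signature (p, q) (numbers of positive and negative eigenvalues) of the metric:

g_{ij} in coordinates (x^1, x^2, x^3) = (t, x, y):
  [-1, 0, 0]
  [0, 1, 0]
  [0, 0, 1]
The metric is diagonal, so its eigenvalues are the diagonal entries: -1, 1, 1 (at a generic point, where coordinate-dependent entries are positive).
2 positive, 1 negative.
(2, 1) - Lorentzian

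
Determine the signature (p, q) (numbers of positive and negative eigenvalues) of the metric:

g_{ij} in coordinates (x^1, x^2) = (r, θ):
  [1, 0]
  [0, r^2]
The metric is diagonal, so its eigenvalues are the diagonal entries: 1, r^2 (at a generic point, where coordinate-dependent entries are positive).
2 positive, 0 negative.
(2, 0) - Riemannian (positive definite)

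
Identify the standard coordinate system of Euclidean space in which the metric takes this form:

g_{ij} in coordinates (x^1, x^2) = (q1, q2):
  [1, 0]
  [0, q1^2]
The line element ds^2 = dq1^2 + q1^2 dq2^2 is dr^2 + r^2 dθ^2 with q1 = r, q2 = θ.
polar coordinates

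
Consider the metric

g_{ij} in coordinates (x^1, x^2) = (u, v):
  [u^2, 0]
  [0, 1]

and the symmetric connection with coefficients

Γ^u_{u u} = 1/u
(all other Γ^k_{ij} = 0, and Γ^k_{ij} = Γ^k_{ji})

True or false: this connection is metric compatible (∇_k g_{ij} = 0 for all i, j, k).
Using ∇_k g_{ij} = ∂_k g_{ij} - Γ^m_{ki} g_{mj} - Γ^m_{kj} g_{im}:
e.g. ∇_u g_{uu} = (2*u) - (u) - (u) = 0
Every component ∇_k g_{ij} vanishes: the connection is metric compatible.
True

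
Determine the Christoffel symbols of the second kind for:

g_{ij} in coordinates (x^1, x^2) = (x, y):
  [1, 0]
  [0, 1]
Using Γ^k_{ij} = (1/2) g^{km} (∂_i g_{mj} + ∂_j g_{mi} - ∂_m g_{ij}); the metric is diagonal, so only the m = k term contributes.
Every metric component is constant, so all ∂_m g_{ij} = 0 and every Christoffel symbol vanishes.
All Christoffel symbols are zero.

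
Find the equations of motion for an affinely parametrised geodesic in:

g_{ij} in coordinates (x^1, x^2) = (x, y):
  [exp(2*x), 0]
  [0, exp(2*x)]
Geodesic equation: d^2x^k/dλ^2 + Γ^k_{ij} (dx^i/dλ)(dx^j/dλ) = 0.
Non-zero Christoffel symbols:
Γ^x_{x x} = 1
Γ^x_{y y} = -1
Γ^y_{x y} = 1
Substituting (the symmetric pair Γ^k_{ij}, Γ^k_{ji} combines into a factor 2):
d^2x/dλ^2 + (dx/dλ)^2 - (dy/dλ)^2 = 0
d^2y/dλ^2 + 2 (dx/dλ)(dy/dλ) = 0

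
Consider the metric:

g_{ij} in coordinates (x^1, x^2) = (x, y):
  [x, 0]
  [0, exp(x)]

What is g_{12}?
With x^1 = x, x^2 = y, g_{12} = g_{xy} is the row-1, column-2 entry of the matrix.
g_{12} = 0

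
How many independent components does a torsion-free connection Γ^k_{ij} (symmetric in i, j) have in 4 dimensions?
Γ^k_{ij} has n choices for the upper index and n(n+1)/2 independent symmetric lower index pairs.
Total = 4 × 4×5/2 = 4 × 10 = 40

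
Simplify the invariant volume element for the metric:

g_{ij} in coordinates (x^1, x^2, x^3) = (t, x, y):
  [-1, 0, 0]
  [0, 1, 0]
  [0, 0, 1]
det(g) = -1
√|det(g)| = 1
Volume element: dV = 1 dt dx dy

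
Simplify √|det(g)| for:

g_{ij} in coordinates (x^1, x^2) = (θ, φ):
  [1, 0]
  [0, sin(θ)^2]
det(g) = sin(θ)^2
√|det(g)| = sin(θ) (taking 0 < θ < π so that |sin(θ)| = sin(θ))
Volume element: dV = sin(θ) dθ dφ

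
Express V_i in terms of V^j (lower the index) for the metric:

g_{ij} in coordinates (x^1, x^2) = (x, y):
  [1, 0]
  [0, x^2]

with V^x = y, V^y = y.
V_i = g_{ij} V^j:
V_x = (1)(y) + (0)(y) = y
V_y = (0)(y) + (x^2)(y) = x^2*y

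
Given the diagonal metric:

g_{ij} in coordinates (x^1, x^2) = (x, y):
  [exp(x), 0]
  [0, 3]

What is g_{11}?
With x^1 = x, x^2 = y, g_{11} = g_{xx} is the row-1, column-1 entry of the matrix.
g_{11} = exp(x)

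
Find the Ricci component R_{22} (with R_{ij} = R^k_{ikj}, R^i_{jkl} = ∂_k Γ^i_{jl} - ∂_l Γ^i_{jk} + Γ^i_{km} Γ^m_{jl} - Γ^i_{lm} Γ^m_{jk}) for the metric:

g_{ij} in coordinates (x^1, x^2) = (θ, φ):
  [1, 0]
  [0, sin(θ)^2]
Non-zero Christoffel symbols (Γ^k_{ij} = Γ^k_{ji}):
Γ^θ_{φ φ} = -sin(2*θ)/2
Γ^φ_{θ φ} = 1/tan(θ)
R^θ_{φ θ φ} = ∂_θ Γ^θ_{φ φ} - ∂_φ Γ^θ_{φ θ} + Γ^θ_{θ m} Γ^m_{φ φ} - Γ^θ_{φ m} Γ^m_{φ θ}
  = (-cos(2*θ)) - (0) + (0) - (-cos(θ)^2) = sin(θ)^2
R^φ_{φ φ φ} = 0 (a repeated index in an antisymmetric pair)
R_{φφ} = R^θ_{φ θ φ} + R^φ_{φ φ φ} = (sin(θ)^2) + (0) = sin(θ)^2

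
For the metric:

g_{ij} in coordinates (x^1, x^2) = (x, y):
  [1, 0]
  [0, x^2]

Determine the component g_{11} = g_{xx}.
With x^1 = x, x^2 = y, g_{11} = g_{xx} is the row-1, column-1 entry of the matrix.
g_{11} = 1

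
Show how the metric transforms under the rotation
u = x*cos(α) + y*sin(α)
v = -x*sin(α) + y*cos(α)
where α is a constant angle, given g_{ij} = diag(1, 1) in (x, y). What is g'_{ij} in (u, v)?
Invert the transformation: x = u*cos(α) - v*sin(α), y = u*sin(α) + v*cos(α)
g'_{ij} = (∂x^k/∂x'^i)(∂x^l/∂x'^j) g_{kl}; with g_{kl} = δ_{kl} this is Σ_k (∂x^k/∂x'^i)(∂x^k/∂x'^j).
Jacobian: ∂x/∂u = cos(α), ∂x/∂v = -sin(α), ∂y/∂u = sin(α), ∂y/∂v = cos(α)
g'_{uu} = (cos(α))(cos(α)) + (sin(α))(sin(α)) = 1
g'_{uv} = (cos(α))(-sin(α)) + (sin(α))(cos(α)) = 0
g'_{vv} = (-sin(α))(-sin(α)) + (cos(α))(cos(α)) = 1
g'_{ij} = diag(1, 1)
The Euclidean metric is invariant under rotations.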